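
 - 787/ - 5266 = 787/5266 = 0.15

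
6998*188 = 1315624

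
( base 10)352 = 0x160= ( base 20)HC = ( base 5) 2402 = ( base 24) EG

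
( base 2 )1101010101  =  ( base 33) PS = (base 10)853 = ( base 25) 193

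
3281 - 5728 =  - 2447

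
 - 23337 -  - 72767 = 49430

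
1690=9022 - 7332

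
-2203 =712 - 2915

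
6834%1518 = 762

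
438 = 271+167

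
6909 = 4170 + 2739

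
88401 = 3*29467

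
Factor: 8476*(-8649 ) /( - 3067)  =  73308924/3067 = 2^2*3^2*13^1*31^2*163^1*3067^( - 1)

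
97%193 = 97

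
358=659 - 301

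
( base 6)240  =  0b1100000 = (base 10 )96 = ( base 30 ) 36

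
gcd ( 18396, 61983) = 9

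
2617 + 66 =2683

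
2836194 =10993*258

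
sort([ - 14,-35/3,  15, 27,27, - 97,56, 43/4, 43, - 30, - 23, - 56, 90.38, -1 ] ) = [-97, - 56, - 30, - 23, - 14 , - 35/3, - 1, 43/4,15,  27, 27,43, 56 , 90.38]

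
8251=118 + 8133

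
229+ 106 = 335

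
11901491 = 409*29099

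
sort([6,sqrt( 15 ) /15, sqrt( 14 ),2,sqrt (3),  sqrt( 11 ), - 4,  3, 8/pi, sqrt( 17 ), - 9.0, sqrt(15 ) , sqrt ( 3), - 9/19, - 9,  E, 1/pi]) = [ - 9.0,-9, - 4, - 9/19,sqrt (15 )/15,1/pi, sqrt(3 ),sqrt( 3 ),2, 8/pi, E, 3,sqrt(  11 ),sqrt(14), sqrt(15), sqrt( 17 ), 6 ] 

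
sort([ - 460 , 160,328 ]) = [ - 460,160, 328]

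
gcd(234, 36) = 18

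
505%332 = 173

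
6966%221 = 115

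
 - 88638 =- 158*561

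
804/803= 804/803= 1.00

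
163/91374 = 163/91374=0.00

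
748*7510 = 5617480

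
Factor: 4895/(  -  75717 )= - 3^(-2)*5^1*11^1 * 47^( - 1)*89^1 * 179^(  -  1)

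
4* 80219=320876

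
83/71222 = 83/71222 = 0.00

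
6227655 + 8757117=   14984772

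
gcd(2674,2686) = 2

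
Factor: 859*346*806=2^2*13^1*31^1*173^1*859^1 = 239554484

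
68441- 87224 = -18783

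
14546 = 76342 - 61796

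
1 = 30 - 29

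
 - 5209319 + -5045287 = -10254606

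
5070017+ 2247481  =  7317498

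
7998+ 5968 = 13966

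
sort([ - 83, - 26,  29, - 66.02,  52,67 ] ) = [-83, - 66.02 , - 26, 29 , 52,67]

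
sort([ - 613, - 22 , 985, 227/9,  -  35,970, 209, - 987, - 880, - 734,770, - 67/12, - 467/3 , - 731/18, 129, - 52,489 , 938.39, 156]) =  [ - 987 , - 880,-734, - 613 , - 467/3,-52, - 731/18, - 35, - 22, - 67/12, 227/9 , 129, 156,209,489,  770, 938.39 , 970,985 ] 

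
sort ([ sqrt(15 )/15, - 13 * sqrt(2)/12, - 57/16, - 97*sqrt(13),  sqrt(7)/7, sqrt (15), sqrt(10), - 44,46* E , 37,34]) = [ - 97*sqrt(13) , - 44,- 57/16, - 13*sqrt( 2)/12 , sqrt(15)/15,  sqrt (7) /7, sqrt(10),sqrt(15),34,37,46*E] 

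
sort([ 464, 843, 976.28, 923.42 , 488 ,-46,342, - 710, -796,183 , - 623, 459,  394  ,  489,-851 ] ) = [-851, - 796, - 710,-623,-46, 183, 342,394, 459, 464,  488,  489 , 843,923.42, 976.28 ]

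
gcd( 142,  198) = 2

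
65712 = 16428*4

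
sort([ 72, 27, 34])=[ 27, 34, 72]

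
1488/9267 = 496/3089 = 0.16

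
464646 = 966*481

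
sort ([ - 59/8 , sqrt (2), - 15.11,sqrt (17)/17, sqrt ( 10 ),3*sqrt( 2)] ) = [ - 15.11 , - 59/8,sqrt( 17)/17,  sqrt( 2),sqrt (10 ), 3*sqrt(2)] 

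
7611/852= 2537/284   =  8.93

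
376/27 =13  +  25/27 = 13.93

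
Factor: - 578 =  - 2^1*17^2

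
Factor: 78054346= 2^1 * 919^1  *  42467^1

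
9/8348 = 9/8348 = 0.00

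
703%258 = 187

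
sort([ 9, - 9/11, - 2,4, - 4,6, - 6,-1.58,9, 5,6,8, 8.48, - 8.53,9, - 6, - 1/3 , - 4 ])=[ - 8.53, - 6, - 6, - 4, - 4, - 2, - 1.58, - 9/11, - 1/3, 4, 5,6,6, 8,8.48,  9 , 9,  9 ]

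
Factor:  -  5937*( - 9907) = 3^1*1979^1*9907^1 = 58817859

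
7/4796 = 7/4796 = 0.00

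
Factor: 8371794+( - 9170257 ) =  - 798463 = - 313^1*2551^1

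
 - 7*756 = -5292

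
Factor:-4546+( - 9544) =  - 2^1*5^1*1409^1 = - 14090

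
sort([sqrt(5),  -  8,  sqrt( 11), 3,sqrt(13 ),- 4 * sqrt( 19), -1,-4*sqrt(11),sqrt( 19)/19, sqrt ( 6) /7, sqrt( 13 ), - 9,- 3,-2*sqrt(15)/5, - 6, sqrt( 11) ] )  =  [-4*sqrt( 19 ),-4*sqrt( 11), - 9,-8,-6,-3,- 2*sqrt(15 )/5,  -  1, sqrt(19 ) /19, sqrt( 6 )/7, sqrt( 5 ) , 3, sqrt(11),sqrt( 11), sqrt( 13 ),sqrt( 13 )] 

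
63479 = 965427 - 901948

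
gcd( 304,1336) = 8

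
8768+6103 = 14871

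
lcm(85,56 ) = 4760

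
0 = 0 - 0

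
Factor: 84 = 2^2*3^1*7^1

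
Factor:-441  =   - 3^2*7^2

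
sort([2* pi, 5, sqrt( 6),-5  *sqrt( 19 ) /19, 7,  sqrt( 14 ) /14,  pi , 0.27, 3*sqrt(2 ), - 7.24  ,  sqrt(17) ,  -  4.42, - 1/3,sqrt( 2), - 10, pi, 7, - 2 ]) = [ - 10,- 7.24, -4.42,  -  2, - 5*sqrt(19 ) /19, - 1/3,sqrt( 14)/14,0.27, sqrt(2 ), sqrt(6 ), pi , pi, sqrt( 17 ) , 3*sqrt(2 ),5 , 2*pi,7, 7 ] 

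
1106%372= 362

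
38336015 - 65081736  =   - 26745721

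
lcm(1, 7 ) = 7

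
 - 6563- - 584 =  - 5979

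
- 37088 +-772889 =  - 809977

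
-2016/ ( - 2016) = 1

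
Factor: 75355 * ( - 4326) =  - 2^1*3^1*5^1*7^2*  103^1*2153^1 = - 325985730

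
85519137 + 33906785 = 119425922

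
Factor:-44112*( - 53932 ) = 2^6 * 3^1 * 97^1*139^1*919^1 = 2379048384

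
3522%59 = 41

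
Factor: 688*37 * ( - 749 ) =-19066544 = - 2^4  *7^1*  37^1*43^1*107^1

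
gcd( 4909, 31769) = 1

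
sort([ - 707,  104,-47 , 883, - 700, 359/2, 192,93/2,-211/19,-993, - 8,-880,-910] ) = [ - 993,-910,- 880, - 707, - 700,-47,-211/19,-8, 93/2,104,  359/2, 192,  883]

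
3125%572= 265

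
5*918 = 4590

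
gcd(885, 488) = 1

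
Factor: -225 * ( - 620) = 2^2*3^2 * 5^3*31^1 = 139500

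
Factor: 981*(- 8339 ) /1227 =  - 3^1*31^1*109^1*269^1*409^ (- 1)  =  - 2726853/409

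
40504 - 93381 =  - 52877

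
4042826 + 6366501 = 10409327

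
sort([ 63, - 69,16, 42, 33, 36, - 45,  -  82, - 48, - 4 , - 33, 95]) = [ - 82, - 69,  -  48, - 45,-33 , - 4,16, 33,36 , 42, 63 , 95] 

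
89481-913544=-824063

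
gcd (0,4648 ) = 4648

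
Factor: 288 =2^5*3^2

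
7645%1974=1723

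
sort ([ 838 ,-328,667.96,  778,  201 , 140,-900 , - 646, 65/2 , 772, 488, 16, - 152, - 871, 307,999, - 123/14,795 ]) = [ - 900, - 871,  -  646, - 328 ,-152, - 123/14,16 , 65/2, 140 , 201 , 307, 488  ,  667.96,772,  778,  795, 838, 999]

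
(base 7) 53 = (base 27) 1b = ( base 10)38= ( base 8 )46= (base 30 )18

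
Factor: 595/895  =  7^1*17^1 *179^( - 1)=119/179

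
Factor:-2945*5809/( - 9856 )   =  17107505/9856 =2^ ( - 7)  *  5^1*7^( -1) * 11^( - 1)* 19^1*31^1*37^1*157^1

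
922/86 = 461/43 = 10.72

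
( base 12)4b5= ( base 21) 1ck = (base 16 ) 2C9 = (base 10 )713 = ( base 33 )LK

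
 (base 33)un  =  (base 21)265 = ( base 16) 3F5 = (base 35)sx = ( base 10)1013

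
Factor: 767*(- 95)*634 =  - 46196410 = -2^1 * 5^1*13^1*19^1*59^1*317^1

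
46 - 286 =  - 240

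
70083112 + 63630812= 133713924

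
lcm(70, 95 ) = 1330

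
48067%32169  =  15898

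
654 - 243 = 411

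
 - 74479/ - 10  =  74479/10  =  7447.90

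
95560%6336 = 520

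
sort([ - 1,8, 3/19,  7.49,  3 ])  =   [ - 1, 3/19,3, 7.49 , 8 ]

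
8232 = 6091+2141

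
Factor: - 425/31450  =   - 2^( - 1)*37^( - 1) = - 1/74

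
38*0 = 0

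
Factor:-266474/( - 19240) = 277/20=2^( - 2)*5^(-1)*277^1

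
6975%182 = 59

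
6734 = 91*74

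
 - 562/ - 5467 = 562/5467 = 0.10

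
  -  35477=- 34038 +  - 1439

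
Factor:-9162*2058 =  - 18855396 = -2^2*3^3*7^3 * 509^1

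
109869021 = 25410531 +84458490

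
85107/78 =28369/26 = 1091.12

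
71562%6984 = 1722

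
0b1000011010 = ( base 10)538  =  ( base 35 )fd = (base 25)LD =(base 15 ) 25D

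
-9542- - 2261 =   -  7281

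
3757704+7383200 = 11140904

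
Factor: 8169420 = 2^2*3^1*5^1 *7^1*53^1 * 367^1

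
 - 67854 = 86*( - 789 )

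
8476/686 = 4238/343 = 12.36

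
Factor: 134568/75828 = 126/71 = 2^1*3^2*7^1*71^ (-1 ) 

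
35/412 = 35/412 = 0.08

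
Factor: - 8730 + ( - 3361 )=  - 12091=-107^1*113^1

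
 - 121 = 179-300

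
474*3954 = 1874196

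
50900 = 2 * 25450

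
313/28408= 313/28408 = 0.01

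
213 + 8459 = 8672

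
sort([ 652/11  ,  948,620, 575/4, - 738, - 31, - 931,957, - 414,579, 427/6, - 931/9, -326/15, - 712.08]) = [ - 931, - 738, - 712.08,-414, - 931/9,-31,-326/15, 652/11,427/6,  575/4,579,620,948, 957]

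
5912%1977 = 1958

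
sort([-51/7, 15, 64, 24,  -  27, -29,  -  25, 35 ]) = [-29, - 27, - 25, -51/7,15, 24,35,64 ]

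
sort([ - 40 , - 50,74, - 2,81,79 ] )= [-50 , - 40, - 2, 74,79 , 81] 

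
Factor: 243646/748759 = 2^1*11^( - 1)*13^1*43^(- 1)*1583^( - 1)*9371^1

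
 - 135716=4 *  (  -  33929 ) 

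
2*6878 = 13756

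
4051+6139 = 10190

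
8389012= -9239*(-908) 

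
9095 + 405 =9500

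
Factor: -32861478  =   -2^1*3^1*13^1*601^1*701^1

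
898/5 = 898/5= 179.60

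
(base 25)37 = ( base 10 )82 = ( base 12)6a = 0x52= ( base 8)122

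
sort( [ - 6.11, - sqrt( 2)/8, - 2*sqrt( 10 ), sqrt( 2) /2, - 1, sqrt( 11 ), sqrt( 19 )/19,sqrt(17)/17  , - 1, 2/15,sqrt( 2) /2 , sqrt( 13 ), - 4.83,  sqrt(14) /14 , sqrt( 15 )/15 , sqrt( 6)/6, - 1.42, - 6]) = [ - 2 * sqrt( 10), - 6.11 ,-6, - 4.83,  -  1.42, - 1, - 1 , - sqrt( 2)/8,2/15, sqrt( 19) /19,sqrt(17 ) /17,  sqrt( 15) /15 , sqrt( 14)/14,sqrt(6) /6 , sqrt ( 2) /2 , sqrt (2 ) /2, sqrt( 11) , sqrt ( 13) ]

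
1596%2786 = 1596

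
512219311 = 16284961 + 495934350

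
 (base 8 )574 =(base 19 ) 110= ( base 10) 380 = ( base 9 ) 462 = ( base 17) 156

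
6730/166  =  40  +  45/83=40.54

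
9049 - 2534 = 6515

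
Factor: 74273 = 17^2* 257^1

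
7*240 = 1680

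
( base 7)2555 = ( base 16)3CB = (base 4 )33023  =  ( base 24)1GB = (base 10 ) 971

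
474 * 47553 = 22540122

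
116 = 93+23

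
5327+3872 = 9199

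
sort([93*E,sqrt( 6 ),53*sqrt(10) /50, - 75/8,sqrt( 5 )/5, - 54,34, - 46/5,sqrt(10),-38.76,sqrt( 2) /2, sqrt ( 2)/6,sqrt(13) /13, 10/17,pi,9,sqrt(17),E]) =[ - 54, - 38.76, - 75/8, - 46/5, sqrt( 2 )/6,sqrt ( 13)/13, sqrt( 5 ) /5,10/17, sqrt( 2)/2,sqrt(6), E,pi, sqrt ( 10),53*sqrt( 10)/50,sqrt(17)  ,  9 , 34,  93*E] 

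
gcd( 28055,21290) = 5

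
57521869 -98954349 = -41432480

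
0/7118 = 0 = 0.00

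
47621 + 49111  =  96732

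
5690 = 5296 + 394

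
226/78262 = 113/39131 = 0.00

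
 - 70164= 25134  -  95298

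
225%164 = 61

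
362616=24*15109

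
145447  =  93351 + 52096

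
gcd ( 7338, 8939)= 1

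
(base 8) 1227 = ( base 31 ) lc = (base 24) 13F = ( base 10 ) 663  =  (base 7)1635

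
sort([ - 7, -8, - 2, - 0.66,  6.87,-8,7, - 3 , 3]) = [ - 8,- 8 ,-7, - 3, - 2, - 0.66, 3, 6.87,7]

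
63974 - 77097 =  - 13123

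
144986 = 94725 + 50261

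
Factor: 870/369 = 290/123  =  2^1 * 3^( - 1)*5^1 * 29^1*41^( - 1)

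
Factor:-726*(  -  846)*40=24567840 = 2^5 *3^3 * 5^1*11^2 * 47^1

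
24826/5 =24826/5=4965.20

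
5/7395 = 1/1479 = 0.00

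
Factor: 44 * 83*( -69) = - 251988=- 2^2* 3^1*11^1 * 23^1*83^1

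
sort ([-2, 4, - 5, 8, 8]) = [ - 5, - 2 , 4 , 8,8]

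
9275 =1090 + 8185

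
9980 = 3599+6381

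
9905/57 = 9905/57 = 173.77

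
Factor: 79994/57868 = 2^( - 1) * 17^( - 1 ) *47^1=47/34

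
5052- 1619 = 3433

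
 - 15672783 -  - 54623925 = 38951142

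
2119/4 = 529  +  3/4 = 529.75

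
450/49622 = 225/24811 = 0.01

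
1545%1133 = 412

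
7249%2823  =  1603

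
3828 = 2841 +987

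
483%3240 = 483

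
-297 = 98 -395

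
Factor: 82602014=2^1*11^1 * 17^1*220861^1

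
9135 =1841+7294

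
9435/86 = 109+61/86 = 109.71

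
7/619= 7/619 = 0.01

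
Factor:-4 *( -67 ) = 2^2*67^1 =268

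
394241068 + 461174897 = 855415965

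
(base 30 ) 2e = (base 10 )74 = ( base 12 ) 62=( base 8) 112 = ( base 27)2k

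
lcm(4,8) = 8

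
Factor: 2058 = 2^1*3^1*7^3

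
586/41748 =293/20874 = 0.01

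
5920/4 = 1480= 1480.00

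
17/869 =17/869 = 0.02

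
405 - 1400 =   -  995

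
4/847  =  4/847 = 0.00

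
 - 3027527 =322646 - 3350173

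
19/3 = 6 + 1/3 =6.33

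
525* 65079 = 34166475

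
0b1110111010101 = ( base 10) 7637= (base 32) 7EL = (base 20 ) J1H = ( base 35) 687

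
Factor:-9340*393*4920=-2^5*3^2*5^2*41^1*131^1*467^1 =-18059450400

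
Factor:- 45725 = - 5^2*31^1*59^1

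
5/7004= 5/7004 = 0.00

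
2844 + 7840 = 10684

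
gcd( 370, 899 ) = 1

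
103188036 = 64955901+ 38232135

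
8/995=8/995=0.01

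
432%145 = 142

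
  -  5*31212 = - 156060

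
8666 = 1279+7387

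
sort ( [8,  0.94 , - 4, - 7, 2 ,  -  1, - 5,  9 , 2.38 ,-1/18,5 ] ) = [-7 ,  -  5, - 4 , -1, - 1/18,0.94, 2  ,  2.38,5 , 8, 9]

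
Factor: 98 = 2^1 * 7^2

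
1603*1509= 2418927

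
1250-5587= - 4337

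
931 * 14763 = 13744353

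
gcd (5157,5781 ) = 3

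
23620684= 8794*2686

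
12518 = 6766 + 5752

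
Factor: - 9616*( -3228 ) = 2^6*3^1*269^1*601^1 = 31040448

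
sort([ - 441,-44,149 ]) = [ - 441, - 44,  149]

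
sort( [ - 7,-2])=[- 7,-2] 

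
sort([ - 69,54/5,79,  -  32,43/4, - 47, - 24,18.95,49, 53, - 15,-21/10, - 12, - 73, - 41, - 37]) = [-73, - 69, - 47,-41,  -  37,-32 ,-24,  -  15,  -  12, - 21/10,43/4 , 54/5,18.95,  49, 53,79]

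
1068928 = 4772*224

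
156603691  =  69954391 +86649300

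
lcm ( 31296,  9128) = 219072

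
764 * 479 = 365956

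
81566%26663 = 1577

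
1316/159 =8+44/159 = 8.28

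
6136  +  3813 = 9949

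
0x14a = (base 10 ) 330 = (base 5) 2310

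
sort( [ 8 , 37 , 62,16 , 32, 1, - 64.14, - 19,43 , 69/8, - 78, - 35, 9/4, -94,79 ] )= [-94,  -  78, - 64.14, - 35 ,  -  19,1,  9/4,8, 69/8,  16,  32 , 37,  43 , 62, 79 ] 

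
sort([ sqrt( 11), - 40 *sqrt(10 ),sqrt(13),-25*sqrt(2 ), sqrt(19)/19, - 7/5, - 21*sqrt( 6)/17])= [ - 40*sqrt(10 ) , - 25*sqrt(2), - 21 * sqrt(6) /17,- 7/5, sqrt(19)/19, sqrt(11),sqrt(13 ) ] 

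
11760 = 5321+6439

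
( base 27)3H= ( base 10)98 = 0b1100010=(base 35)2s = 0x62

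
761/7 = 108+5/7 = 108.71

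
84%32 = 20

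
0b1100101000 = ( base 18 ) 28g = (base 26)152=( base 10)808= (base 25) 178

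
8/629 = 8/629 = 0.01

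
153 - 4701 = - 4548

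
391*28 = 10948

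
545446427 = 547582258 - 2135831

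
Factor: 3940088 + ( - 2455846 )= 1484242 = 2^1*19^1*139^1*281^1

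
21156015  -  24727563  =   - 3571548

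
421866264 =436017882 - 14151618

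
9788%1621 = 62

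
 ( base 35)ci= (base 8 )666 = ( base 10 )438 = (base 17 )18d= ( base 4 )12312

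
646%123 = 31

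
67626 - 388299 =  - 320673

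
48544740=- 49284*(-985 ) 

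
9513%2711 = 1380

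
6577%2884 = 809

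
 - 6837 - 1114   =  -7951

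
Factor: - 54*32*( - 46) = 2^7*3^3*23^1 = 79488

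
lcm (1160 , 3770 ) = 15080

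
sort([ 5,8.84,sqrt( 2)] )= [sqrt(2),5, 8.84]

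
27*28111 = 758997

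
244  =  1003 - 759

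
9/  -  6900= -3/2300 =-  0.00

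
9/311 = 9/311 = 0.03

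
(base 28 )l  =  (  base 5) 41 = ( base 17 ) 14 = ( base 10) 21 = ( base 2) 10101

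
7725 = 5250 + 2475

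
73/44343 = 73/44343 = 0.00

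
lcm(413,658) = 38822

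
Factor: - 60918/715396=-39/458=- 2^(-1)*3^1*13^1 * 229^( - 1)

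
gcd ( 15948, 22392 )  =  36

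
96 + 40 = 136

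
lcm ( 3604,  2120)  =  36040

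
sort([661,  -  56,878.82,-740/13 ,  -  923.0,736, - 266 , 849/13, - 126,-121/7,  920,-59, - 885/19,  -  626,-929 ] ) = [ - 929, - 923.0 , - 626 , - 266, - 126, - 59,  -  740/13,  -  56, - 885/19, -121/7, 849/13,661 , 736,878.82, 920] 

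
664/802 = 332/401 = 0.83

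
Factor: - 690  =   - 2^1* 3^1 * 5^1*23^1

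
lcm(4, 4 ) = 4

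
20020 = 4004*5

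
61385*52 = 3192020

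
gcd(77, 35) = 7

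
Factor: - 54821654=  - 2^1*27410827^1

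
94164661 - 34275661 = 59889000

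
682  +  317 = 999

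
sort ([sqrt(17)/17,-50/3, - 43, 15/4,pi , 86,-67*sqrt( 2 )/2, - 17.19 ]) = [ - 67*sqrt( 2 )/2 ,-43, - 17.19,-50/3 , sqrt(17)/17, pi, 15/4,  86 ]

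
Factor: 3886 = 2^1 * 29^1 * 67^1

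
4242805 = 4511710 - 268905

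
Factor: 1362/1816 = 2^( - 2)*3^1=3/4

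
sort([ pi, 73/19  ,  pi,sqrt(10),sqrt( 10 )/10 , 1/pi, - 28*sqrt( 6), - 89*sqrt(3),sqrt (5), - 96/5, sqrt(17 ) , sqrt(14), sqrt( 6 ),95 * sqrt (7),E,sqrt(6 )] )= [  -  89  *  sqrt (3 ) , - 28*sqrt( 6), - 96/5 , sqrt( 10 )/10,1/pi, sqrt( 5), sqrt(6 ),sqrt(6), E,pi,pi,sqrt(10 ), sqrt( 14), 73/19,sqrt(17), 95*sqrt(7)]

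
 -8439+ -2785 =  - 11224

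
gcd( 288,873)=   9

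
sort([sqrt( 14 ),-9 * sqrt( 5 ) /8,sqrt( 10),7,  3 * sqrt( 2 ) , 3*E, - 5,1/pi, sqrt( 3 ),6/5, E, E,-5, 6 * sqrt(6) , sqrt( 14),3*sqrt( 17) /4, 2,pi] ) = [-5, - 5,  -  9*sqrt(5 ) /8, 1/pi, 6/5,  sqrt( 3 ) , 2, E,E, 3*sqrt ( 17)/4 , pi , sqrt( 10 ), sqrt ( 14 ),sqrt(14),3*sqrt (2), 7,3 *E,6 * sqrt( 6 ) ]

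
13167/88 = 1197/8=149.62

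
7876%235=121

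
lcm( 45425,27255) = 136275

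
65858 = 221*298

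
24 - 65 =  - 41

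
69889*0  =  0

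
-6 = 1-7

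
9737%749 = 0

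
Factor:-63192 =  -2^3*3^1*2633^1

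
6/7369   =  6/7369 = 0.00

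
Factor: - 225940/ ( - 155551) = 260/179 = 2^2*5^1*13^1 * 179^( - 1)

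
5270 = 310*17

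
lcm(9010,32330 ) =549610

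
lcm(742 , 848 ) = 5936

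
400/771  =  400/771 = 0.52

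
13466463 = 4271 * 3153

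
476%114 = 20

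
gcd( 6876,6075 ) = 9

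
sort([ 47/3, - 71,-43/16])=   [-71, - 43/16,47/3 ]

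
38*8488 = 322544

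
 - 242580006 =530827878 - 773407884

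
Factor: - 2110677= - 3^1*703559^1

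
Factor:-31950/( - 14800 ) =2^(-3)*3^2*37^(  -  1)*71^1 = 639/296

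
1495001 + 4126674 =5621675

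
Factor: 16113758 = 2^1 *8056879^1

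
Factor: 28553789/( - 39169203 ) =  - 3^(- 1)*11^1*136621^1*687179^(- 1) = -1502831/2061537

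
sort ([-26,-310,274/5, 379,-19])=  [ - 310, - 26,-19, 274/5, 379] 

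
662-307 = 355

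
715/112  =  6 + 43/112  =  6.38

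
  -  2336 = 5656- 7992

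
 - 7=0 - 7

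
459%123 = 90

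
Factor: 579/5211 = 1/9 = 3^(  -  2 )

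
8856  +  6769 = 15625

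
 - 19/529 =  - 19/529 = - 0.04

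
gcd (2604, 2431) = 1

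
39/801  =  13/267  =  0.05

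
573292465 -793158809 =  - 219866344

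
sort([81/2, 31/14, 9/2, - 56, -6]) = [-56, - 6, 31/14,9/2,81/2]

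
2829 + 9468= 12297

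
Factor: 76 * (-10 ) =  - 2^3*5^1*19^1 = -760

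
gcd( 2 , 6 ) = 2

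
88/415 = 88/415=0.21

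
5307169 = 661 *8029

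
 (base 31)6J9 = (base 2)1100011011100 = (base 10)6364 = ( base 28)838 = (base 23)C0G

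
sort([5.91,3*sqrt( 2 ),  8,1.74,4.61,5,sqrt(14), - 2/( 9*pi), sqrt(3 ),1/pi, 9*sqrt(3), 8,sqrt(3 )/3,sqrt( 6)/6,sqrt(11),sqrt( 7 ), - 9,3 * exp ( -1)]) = [ - 9, - 2/( 9*pi), 1/pi, sqrt(6 ) /6, sqrt( 3 )/3, 3*exp( - 1 ), sqrt(3), 1.74,sqrt(7 ), sqrt(11 ),sqrt(14 ),3 * sqrt(2),4.61, 5,5.91,8, 8, 9*sqrt(3)]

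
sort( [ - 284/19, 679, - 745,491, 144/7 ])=[ - 745, - 284/19,144/7, 491,679 ] 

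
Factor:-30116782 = -2^1*15058391^1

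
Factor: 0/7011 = 0 = 0^1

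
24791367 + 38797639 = 63589006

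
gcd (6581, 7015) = 1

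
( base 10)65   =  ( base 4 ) 1001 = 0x41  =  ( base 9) 72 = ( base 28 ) 29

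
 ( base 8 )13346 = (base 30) 6fc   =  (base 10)5862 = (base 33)5CL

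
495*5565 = 2754675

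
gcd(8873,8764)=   1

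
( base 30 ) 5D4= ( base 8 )11436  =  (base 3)20201021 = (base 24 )8BM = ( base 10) 4894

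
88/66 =1 + 1/3 = 1.33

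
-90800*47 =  - 4267600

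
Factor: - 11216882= -2^1*1889^1*2969^1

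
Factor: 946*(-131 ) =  - 2^1*11^1* 43^1*131^1=- 123926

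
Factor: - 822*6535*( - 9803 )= 52659461310 = 2^1*3^1 * 5^1*137^1 * 1307^1*9803^1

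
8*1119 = 8952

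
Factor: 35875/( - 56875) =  - 5^( - 1 )*13^( - 1 )*41^1 = - 41/65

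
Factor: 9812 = 2^2*11^1 * 223^1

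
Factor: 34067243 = 7^1*4866749^1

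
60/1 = 60=60.00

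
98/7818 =49/3909 = 0.01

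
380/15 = 76/3 = 25.33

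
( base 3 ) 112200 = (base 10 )396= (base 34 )bm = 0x18c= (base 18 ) 140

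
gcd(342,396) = 18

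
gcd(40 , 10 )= 10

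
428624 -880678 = -452054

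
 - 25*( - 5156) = 128900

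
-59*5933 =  - 350047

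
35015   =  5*7003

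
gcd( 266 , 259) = 7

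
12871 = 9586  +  3285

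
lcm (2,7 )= 14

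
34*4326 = 147084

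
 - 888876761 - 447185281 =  - 1336062042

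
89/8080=89/8080 = 0.01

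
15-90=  - 75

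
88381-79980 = 8401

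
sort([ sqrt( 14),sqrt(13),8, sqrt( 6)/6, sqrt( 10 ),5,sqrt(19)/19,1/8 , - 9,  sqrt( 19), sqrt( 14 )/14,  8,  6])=[-9, 1/8,sqrt( 19 ) /19,  sqrt( 14 )/14,  sqrt(6 ) /6,sqrt( 10), sqrt( 13),sqrt( 14),sqrt( 19 ), 5,  6, 8,8] 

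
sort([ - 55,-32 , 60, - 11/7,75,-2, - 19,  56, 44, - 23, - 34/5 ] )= [ - 55,-32, - 23, -19,-34/5, - 2, - 11/7, 44 , 56,60,75 ]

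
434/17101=62/2443 = 0.03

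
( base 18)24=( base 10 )40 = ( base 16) 28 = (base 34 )16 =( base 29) 1b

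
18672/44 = 424 + 4/11 =424.36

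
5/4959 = 5/4959 = 0.00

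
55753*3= 167259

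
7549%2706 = 2137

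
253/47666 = 253/47666 = 0.01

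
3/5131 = 3/5131  =  0.00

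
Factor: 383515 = 5^1*11^1*19^1*367^1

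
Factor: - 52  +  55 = 3^1 = 3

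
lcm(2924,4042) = 137428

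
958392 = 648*1479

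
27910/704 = 13955/352 = 39.64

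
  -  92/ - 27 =92/27 =3.41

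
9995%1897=510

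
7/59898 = 7/59898 = 0.00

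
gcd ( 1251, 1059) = 3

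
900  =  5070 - 4170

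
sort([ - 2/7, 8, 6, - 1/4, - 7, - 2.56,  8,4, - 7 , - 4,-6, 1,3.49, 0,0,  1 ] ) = [ - 7, - 7, - 6, - 4, - 2.56, - 2/7,- 1/4, 0,0, 1, 1,3.49, 4,6,8,8] 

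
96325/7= 96325/7 = 13760.71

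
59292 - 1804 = 57488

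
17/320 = 17/320 = 0.05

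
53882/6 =26941/3  =  8980.33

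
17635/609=17635/609 = 28.96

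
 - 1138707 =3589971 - 4728678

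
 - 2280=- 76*30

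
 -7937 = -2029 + -5908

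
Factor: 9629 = 9629^1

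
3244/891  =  3244/891= 3.64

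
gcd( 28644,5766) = 186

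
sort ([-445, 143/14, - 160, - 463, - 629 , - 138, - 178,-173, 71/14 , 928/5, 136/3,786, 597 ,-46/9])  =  [  -  629,  -  463, - 445, - 178, - 173, - 160, - 138,-46/9, 71/14, 143/14, 136/3, 928/5, 597, 786] 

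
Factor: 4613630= 2^1*5^1  *7^1*17^1*3877^1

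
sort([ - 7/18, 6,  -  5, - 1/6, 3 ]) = [ - 5 , - 7/18,  -  1/6, 3, 6 ]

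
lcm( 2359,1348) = 9436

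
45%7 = 3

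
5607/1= 5607 =5607.00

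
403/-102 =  - 4 + 5/102= - 3.95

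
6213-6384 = -171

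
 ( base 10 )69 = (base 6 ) 153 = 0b1000101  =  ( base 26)2H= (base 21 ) 36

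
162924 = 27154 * 6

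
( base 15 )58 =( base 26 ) 35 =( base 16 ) 53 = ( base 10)83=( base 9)102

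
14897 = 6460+8437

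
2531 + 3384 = 5915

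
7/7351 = 7/7351 = 0.00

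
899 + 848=1747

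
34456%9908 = 4732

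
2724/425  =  6  +  174/425 = 6.41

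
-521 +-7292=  - 7813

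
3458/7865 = 266/605= 0.44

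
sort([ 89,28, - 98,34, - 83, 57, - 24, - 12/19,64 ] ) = [ - 98, - 83,  -  24 ,-12/19,28, 34,57, 64,89 ] 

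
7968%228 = 216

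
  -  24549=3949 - 28498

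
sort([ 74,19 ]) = [19,74] 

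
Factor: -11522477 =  - 11522477^1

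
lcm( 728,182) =728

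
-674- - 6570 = 5896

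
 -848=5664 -6512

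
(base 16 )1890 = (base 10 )6288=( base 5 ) 200123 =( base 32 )64G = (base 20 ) FE8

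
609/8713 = 609/8713 =0.07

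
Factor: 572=2^2*11^1* 13^1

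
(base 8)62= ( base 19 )2c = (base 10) 50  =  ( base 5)200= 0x32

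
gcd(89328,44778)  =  6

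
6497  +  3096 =9593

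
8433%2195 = 1848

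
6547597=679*9643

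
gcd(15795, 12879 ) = 243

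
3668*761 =2791348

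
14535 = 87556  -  73021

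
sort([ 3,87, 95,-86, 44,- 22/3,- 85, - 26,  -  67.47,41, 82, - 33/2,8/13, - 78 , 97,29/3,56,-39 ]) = [ - 86, - 85,-78,-67.47, - 39,-26, - 33/2, - 22/3,8/13 , 3,29/3,41,44,56, 82,87,95, 97]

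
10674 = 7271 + 3403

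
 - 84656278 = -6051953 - 78604325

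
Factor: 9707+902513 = 912220 = 2^2 * 5^1*17^1*2683^1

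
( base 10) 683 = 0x2AB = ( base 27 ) P8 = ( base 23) 16g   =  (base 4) 22223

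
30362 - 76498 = -46136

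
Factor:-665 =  - 5^1*7^1*19^1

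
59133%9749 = 639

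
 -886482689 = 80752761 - 967235450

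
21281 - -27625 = 48906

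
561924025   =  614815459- 52891434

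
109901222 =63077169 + 46824053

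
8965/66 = 815/6= 135.83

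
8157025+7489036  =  15646061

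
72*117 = 8424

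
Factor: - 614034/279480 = - 2^( -2)*3^2*5^( - 1)*17^(-1)*83^1 = -747/340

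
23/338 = 23/338 = 0.07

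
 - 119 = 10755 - 10874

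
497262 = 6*82877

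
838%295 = 248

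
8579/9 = 953 + 2/9= 953.22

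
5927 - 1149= 4778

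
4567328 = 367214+4200114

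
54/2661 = 18/887  =  0.02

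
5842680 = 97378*60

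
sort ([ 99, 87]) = [ 87,99 ]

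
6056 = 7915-1859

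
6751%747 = 28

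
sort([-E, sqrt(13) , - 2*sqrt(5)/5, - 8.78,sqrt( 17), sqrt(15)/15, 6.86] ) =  [ - 8.78,  -  E,-2*sqrt(5)/5, sqrt ( 15 ) /15, sqrt( 13), sqrt( 17),6.86] 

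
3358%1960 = 1398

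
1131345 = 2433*465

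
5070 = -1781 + 6851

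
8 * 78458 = 627664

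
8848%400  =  48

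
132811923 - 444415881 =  - 311603958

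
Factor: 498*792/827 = 2^4*3^3*11^1*83^1*827^(-1 ) = 394416/827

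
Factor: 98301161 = 7^1 *14043023^1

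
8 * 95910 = 767280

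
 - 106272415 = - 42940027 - 63332388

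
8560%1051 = 152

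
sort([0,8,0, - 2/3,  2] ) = [ - 2/3,  0, 0,  2, 8]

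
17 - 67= - 50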